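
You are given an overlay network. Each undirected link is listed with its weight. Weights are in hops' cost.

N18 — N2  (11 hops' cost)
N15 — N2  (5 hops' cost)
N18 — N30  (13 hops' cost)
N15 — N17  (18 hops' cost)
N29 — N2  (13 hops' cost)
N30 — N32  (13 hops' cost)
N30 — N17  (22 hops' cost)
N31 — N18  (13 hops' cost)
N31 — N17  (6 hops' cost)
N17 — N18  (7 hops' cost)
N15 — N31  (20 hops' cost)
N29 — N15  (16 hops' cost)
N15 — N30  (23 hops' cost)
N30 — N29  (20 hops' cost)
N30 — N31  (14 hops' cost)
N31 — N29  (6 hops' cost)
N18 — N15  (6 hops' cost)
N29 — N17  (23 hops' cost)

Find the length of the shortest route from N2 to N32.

37 hops' cost

Enumerating some paths:
N2–N29–N31–N30–N32: 13+6+14+13 = 46
N2–N18–N30–N32: 11+13+13 = 37
N2–N15–N30–N32: 5+23+13 = 41
Cheapest is N2–N18–N30–N32 at 37 hops' cost.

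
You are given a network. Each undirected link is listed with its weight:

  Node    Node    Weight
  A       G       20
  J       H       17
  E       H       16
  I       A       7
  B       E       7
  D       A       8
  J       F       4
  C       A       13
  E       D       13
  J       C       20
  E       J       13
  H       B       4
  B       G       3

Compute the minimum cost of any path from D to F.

30

Enumerating some paths:
D–E–H–J–F: 13+16+17+4 = 50
D–E–J–F: 13+13+4 = 30
D–E–B–H–J–F: 13+7+4+17+4 = 45
D–A–C–J–F: 8+13+20+4 = 45
Cheapest is D–E–J–F at 30.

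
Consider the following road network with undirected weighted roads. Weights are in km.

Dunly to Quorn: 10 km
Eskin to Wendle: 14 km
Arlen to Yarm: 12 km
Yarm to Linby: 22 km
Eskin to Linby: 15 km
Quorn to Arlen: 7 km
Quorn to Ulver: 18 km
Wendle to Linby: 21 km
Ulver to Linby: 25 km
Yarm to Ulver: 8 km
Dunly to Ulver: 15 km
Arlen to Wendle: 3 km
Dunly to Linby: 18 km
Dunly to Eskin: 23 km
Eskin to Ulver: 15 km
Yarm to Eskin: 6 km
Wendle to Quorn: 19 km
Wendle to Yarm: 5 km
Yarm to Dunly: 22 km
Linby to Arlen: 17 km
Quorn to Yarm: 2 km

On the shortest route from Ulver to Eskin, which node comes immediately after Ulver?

Yarm

Enumerating some paths:
Ulver → Eskin: 15 = 15
Ulver → Yarm → Eskin: 8+6 = 14
Ulver → Quorn → Yarm → Eskin: 18+2+6 = 26
Cheapest is Ulver → Yarm → Eskin at 14 km.
So from Ulver the first move is to Yarm.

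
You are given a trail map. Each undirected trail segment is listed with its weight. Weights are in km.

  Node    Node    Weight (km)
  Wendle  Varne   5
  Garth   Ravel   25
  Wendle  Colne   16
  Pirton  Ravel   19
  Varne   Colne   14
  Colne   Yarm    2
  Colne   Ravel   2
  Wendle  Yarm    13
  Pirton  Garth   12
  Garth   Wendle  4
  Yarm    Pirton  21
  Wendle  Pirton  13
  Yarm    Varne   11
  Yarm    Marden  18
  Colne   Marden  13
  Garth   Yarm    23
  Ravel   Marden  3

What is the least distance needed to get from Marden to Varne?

Shortest distances from Marden:
Marden: 0
Ravel: 3  (via Marden)
Colne: 5  (via Ravel)
Yarm: 7  (via Colne)
Varne: 18  (via Yarm)
Shortest route: Marden–Ravel–Colne–Yarm–Varne = 18 km.

18 km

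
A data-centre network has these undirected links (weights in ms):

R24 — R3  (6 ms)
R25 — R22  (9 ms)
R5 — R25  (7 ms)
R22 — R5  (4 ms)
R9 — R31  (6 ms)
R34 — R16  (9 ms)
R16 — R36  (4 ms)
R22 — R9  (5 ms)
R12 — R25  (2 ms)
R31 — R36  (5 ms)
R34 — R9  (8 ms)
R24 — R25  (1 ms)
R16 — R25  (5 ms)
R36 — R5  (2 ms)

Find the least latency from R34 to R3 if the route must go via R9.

Best R34 to R9: R34–R9 costing 8
Best R9 to R3: R9–R22–R25–R24–R3 costing 21
Total via R9: 8 + 21 = 29 ms.

29 ms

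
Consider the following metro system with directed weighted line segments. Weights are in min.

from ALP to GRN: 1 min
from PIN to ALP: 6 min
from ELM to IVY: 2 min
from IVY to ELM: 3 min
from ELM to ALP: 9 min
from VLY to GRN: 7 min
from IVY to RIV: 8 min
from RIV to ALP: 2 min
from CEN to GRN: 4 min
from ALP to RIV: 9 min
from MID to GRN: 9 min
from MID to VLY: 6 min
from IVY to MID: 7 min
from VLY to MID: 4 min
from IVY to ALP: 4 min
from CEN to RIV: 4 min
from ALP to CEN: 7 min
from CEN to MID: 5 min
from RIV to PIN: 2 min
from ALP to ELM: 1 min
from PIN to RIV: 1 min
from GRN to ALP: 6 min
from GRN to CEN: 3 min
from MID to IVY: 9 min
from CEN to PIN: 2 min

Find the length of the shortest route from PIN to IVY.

Shortest distances from PIN:
PIN: 0
RIV: 1  (via PIN)
ALP: 3  (via RIV)
ELM: 4  (via ALP)
GRN: 4  (via ALP)
IVY: 6  (via ELM)
Shortest route: PIN–RIV–ALP–ELM–IVY = 6 min.

6 min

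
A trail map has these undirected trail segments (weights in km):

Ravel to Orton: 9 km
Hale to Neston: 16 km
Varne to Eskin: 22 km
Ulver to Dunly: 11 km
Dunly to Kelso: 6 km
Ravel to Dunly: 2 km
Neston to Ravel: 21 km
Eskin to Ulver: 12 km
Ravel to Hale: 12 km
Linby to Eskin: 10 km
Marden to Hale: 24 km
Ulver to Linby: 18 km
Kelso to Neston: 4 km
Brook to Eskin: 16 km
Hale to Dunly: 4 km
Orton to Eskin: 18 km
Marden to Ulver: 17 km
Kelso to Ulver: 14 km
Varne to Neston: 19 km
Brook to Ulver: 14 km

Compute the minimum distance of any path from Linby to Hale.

33 km

Compare a few routes:
Linby–Ulver–Dunly–Hale: 18+11+4 = 33
Linby–Eskin–Ulver–Dunly–Hale: 10+12+11+4 = 37
Cheapest is Linby–Ulver–Dunly–Hale at 33 km.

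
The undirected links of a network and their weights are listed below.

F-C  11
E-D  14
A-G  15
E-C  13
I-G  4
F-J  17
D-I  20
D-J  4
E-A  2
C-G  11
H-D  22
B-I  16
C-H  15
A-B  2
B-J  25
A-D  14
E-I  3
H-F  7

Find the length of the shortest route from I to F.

26

Settle nodes by increasing distance from I:
I: 0
E: 3  (via I)
G: 4  (via I)
A: 5  (via E)
B: 7  (via A)
C: 15  (via G)
D: 17  (via E)
J: 21  (via D)
F: 26  (via C)
Shortest route: I–G–C–F = 26.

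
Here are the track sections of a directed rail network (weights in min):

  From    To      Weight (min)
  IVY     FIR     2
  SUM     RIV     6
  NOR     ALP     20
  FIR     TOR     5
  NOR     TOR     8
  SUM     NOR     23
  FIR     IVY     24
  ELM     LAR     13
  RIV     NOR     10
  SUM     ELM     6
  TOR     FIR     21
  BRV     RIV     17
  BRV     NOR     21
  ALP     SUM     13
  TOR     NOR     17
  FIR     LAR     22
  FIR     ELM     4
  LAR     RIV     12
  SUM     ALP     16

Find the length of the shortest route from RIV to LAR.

Enumerating some paths:
RIV → NOR → TOR → FIR → LAR: 10+8+21+22 = 61
RIV → NOR → TOR → FIR → ELM → LAR: 10+8+21+4+13 = 56
RIV → NOR → ALP → SUM → ELM → LAR: 10+20+13+6+13 = 62
The minimum is 56 min via RIV → NOR → TOR → FIR → ELM → LAR.

56 min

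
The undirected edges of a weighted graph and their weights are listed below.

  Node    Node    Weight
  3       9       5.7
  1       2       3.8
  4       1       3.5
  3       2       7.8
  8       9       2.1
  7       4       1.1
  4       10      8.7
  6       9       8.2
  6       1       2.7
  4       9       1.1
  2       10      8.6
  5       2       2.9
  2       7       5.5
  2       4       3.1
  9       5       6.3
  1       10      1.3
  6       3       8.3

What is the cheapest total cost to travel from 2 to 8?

Enumerating some paths:
2 - 7 - 4 - 9 - 8: 5.5+1.1+1.1+2.1 = 9.8
2 - 4 - 9 - 8: 3.1+1.1+2.1 = 6.3
The minimum is 6.3 via 2 - 4 - 9 - 8.

6.3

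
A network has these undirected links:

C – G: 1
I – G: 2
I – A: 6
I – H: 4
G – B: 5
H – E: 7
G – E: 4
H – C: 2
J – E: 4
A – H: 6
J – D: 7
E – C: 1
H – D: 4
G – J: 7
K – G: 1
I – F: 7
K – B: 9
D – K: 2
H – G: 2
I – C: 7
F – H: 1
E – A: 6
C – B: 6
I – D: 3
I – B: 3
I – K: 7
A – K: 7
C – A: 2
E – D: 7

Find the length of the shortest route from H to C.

2

Compare a few routes:
H → G → C: 2+1 = 3
H → C: 2 = 2
Cheapest is H → C at 2.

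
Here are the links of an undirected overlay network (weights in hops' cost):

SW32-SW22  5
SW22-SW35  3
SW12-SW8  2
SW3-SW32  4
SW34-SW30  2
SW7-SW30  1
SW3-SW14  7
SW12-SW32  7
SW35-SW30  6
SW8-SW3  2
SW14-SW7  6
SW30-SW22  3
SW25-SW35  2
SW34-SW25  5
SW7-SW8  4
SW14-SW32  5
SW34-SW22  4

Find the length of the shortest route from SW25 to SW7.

Enumerating some paths:
SW25–SW34–SW30–SW7: 5+2+1 = 8
SW25–SW35–SW22–SW30–SW7: 2+3+3+1 = 9
SW25–SW35–SW30–SW7: 2+6+1 = 9
The minimum is 8 hops' cost via SW25–SW34–SW30–SW7.

8 hops' cost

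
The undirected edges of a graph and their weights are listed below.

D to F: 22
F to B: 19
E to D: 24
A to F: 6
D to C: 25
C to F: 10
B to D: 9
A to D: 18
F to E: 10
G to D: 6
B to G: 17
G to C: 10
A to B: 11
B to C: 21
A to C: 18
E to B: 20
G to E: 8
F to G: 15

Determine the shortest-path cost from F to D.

Shortest distances from F:
F: 0
A: 6  (via F)
C: 10  (via F)
E: 10  (via F)
G: 15  (via F)
B: 17  (via A)
D: 21  (via G)
Shortest route: F → G → D = 21.

21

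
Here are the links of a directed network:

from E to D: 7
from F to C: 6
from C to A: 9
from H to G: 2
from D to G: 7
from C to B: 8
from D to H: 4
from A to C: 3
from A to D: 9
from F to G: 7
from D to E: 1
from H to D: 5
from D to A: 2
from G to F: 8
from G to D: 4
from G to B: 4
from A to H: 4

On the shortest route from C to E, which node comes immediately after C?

A

Compare a few routes:
C - A - H - G - D - E: 9+4+2+4+1 = 20
C - A - D - E: 9+9+1 = 19
The minimum is 19 via C - A - D - E.
So from C the first move is to A.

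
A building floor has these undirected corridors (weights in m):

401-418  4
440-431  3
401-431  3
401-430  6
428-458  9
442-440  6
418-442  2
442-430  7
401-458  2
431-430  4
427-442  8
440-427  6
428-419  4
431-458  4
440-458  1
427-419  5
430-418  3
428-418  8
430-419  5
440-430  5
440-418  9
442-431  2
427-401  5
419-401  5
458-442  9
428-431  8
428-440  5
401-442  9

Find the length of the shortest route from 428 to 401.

8 m

Settle nodes by increasing distance from 428:
428: 0
419: 4  (via 428)
440: 5  (via 428)
458: 6  (via 440)
431: 8  (via 428)
401: 8  (via 458)
Shortest route: 428 → 440 → 458 → 401 = 8 m.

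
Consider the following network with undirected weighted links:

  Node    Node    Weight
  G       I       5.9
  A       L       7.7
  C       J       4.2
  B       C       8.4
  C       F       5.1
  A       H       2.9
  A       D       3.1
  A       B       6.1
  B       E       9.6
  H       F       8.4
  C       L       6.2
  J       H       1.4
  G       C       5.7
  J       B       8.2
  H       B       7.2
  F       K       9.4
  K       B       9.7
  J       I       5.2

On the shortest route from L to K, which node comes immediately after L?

Candidate routes:
L → A → B → K: 7.7+6.1+9.7 = 23.5
L → C → B → K: 6.2+8.4+9.7 = 24.3
L → C → F → K: 6.2+5.1+9.4 = 20.7
Cheapest is L → C → F → K at 20.7.
So from L the first move is to C.

C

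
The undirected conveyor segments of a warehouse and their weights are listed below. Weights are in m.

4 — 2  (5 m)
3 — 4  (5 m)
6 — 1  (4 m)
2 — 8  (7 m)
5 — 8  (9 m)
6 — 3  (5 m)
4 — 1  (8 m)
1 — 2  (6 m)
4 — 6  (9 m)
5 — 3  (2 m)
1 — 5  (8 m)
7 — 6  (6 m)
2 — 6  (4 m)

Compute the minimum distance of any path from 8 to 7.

Enumerating some paths:
8 - 5 - 3 - 6 - 7: 9+2+5+6 = 22
8 - 2 - 4 - 6 - 7: 7+5+9+6 = 27
8 - 2 - 1 - 6 - 7: 7+6+4+6 = 23
8 - 2 - 6 - 7: 7+4+6 = 17
The minimum is 17 m via 8 - 2 - 6 - 7.

17 m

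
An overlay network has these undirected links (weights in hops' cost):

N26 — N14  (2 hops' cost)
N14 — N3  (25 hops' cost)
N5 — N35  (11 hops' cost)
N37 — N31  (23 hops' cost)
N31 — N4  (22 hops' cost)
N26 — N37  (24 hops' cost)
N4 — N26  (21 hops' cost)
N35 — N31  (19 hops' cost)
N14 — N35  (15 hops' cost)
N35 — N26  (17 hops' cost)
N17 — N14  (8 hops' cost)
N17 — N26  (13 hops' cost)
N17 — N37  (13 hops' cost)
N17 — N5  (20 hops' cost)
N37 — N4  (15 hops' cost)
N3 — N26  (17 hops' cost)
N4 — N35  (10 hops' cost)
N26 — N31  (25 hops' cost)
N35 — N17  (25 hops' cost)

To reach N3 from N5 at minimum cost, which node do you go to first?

N35

Enumerating some paths:
N5 - N35 - N26 - N3: 11+17+17 = 45
N5 - N17 - N14 - N26 - N3: 20+8+2+17 = 47
The minimum is 45 hops' cost via N5 - N35 - N26 - N3.
So from N5 the first move is to N35.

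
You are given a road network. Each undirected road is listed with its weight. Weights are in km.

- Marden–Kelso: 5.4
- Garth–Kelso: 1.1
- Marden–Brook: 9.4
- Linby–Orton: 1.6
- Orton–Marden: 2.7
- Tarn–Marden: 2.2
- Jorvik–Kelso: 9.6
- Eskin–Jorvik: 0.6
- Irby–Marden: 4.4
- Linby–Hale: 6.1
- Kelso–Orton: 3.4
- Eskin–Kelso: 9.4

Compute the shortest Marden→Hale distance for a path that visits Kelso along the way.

16.5 km

Best Marden to Kelso: Marden → Kelso costing 5.4
Shortest Kelso→Hale: Kelso → Orton → Linby → Hale = 11.1
Total via Kelso: 5.4 + 11.1 = 16.5 km.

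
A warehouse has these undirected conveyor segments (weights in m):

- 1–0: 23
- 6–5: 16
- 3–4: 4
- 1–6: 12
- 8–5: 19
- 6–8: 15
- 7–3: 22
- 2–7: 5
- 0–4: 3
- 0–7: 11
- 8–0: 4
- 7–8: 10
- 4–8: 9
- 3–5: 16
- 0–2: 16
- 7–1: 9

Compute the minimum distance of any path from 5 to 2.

34 m

Compare a few routes:
5 - 3 - 4 - 0 - 2: 16+4+3+16 = 39
5 - 8 - 7 - 2: 19+10+5 = 34
5 - 8 - 0 - 7 - 2: 19+4+11+5 = 39
5 - 3 - 4 - 0 - 7 - 2: 16+4+3+11+5 = 39
Cheapest is 5 - 8 - 7 - 2 at 34 m.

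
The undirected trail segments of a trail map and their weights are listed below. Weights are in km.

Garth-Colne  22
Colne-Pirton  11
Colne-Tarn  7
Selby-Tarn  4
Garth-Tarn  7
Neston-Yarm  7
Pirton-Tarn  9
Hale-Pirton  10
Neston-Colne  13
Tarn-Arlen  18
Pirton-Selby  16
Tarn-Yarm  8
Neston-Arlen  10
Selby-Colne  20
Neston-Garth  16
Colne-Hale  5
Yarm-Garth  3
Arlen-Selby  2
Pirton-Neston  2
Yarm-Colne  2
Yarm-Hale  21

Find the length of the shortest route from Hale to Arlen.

Running Dijkstra from Hale:
Hale: 0
Colne: 5  (via Hale)
Yarm: 7  (via Colne)
Garth: 10  (via Yarm)
Pirton: 10  (via Hale)
Tarn: 12  (via Colne)
Neston: 12  (via Pirton)
Selby: 16  (via Tarn)
Arlen: 18  (via Selby)
Shortest route: Hale–Colne–Tarn–Selby–Arlen = 18 km.

18 km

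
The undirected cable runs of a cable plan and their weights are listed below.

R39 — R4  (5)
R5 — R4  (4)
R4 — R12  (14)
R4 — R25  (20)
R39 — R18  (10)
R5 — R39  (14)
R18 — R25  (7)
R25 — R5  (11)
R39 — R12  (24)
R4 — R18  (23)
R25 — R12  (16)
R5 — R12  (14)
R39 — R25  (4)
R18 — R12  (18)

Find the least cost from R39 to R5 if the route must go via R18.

28

Best R39 to R18: R39 → R18 costing 10
Best R18 to R5: R18 → R25 → R5 costing 18
Total via R18: 10 + 18 = 28.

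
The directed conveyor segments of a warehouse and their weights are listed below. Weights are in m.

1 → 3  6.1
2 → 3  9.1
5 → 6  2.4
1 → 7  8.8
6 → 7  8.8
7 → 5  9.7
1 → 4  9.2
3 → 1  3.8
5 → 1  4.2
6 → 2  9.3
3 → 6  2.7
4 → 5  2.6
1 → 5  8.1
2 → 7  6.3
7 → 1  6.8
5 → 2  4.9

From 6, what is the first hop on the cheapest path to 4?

7

Compare a few routes:
6–2–3–1–4: 9.3+9.1+3.8+9.2 = 31.4
6–2–7–1–4: 9.3+6.3+6.8+9.2 = 31.6
6–7–1–4: 8.8+6.8+9.2 = 24.8
6–7–5–1–4: 8.8+9.7+4.2+9.2 = 31.9
Cheapest is 6–7–1–4 at 24.8 m.
So from 6 the first move is to 7.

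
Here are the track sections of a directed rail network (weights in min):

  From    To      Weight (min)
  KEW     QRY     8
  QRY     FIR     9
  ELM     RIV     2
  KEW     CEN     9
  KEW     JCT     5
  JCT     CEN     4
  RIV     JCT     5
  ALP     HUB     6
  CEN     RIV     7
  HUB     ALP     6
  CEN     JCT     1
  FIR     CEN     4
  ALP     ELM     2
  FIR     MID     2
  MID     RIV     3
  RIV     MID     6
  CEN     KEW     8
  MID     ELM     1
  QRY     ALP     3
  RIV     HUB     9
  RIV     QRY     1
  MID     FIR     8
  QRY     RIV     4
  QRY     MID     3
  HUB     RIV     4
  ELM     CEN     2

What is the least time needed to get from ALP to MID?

8 min

Shortest distances from ALP:
ALP: 0
ELM: 2  (via ALP)
CEN: 4  (via ELM)
RIV: 4  (via ELM)
JCT: 5  (via CEN)
QRY: 5  (via RIV)
HUB: 6  (via ALP)
MID: 8  (via QRY)
Shortest route: ALP–ELM–RIV–QRY–MID = 8 min.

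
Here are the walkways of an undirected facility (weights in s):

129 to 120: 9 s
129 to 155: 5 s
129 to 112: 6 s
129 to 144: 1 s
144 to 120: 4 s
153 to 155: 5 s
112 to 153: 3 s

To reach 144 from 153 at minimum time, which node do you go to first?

Compare a few routes:
153 → 155 → 129 → 144: 5+5+1 = 11
153 → 112 → 129 → 144: 3+6+1 = 10
The minimum is 10 s via 153 → 112 → 129 → 144.
So from 153 the first move is to 112.

112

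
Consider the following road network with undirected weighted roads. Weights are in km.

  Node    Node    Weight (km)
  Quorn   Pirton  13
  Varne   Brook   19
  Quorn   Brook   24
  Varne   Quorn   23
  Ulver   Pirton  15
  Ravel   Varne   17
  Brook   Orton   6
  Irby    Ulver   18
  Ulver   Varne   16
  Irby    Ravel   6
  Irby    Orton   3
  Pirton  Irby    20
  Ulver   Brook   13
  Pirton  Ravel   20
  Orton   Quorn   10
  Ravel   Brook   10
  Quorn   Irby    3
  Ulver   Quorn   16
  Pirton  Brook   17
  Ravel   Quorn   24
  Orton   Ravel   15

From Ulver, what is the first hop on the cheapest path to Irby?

Irby

Candidate routes:
Ulver → Irby: 18 = 18
Ulver → Quorn → Irby: 16+3 = 19
Ulver → Brook → Orton → Irby: 13+6+3 = 22
The minimum is 18 km via Ulver → Irby.
So from Ulver the first move is to Irby.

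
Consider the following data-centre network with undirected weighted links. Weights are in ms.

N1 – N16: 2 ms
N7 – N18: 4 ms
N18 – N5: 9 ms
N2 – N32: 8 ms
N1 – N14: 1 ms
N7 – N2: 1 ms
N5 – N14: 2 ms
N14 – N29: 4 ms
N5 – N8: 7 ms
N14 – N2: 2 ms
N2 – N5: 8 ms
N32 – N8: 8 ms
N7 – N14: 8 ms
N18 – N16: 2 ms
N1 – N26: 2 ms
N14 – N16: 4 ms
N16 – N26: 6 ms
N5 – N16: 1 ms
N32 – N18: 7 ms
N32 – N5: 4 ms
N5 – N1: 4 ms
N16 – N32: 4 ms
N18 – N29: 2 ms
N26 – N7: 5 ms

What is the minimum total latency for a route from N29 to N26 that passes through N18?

8 ms

Shortest N29→N18: N29–N18 = 2
Best N18 to N26: N18–N16–N1–N26 costing 6
Total via N18: 2 + 6 = 8 ms.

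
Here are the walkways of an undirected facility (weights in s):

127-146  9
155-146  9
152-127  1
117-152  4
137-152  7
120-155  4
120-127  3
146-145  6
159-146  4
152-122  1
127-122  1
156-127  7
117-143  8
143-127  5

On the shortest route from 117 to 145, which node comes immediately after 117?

Enumerating some paths:
117 → 152 → 127 → 146 → 145: 4+1+9+6 = 20
117 → 152 → 127 → 120 → 155 → 146 → 145: 4+1+3+4+9+6 = 27
117 → 152 → 122 → 127 → 146 → 145: 4+1+1+9+6 = 21
The minimum is 20 s via 117 → 152 → 127 → 146 → 145.
So from 117 the first move is to 152.

152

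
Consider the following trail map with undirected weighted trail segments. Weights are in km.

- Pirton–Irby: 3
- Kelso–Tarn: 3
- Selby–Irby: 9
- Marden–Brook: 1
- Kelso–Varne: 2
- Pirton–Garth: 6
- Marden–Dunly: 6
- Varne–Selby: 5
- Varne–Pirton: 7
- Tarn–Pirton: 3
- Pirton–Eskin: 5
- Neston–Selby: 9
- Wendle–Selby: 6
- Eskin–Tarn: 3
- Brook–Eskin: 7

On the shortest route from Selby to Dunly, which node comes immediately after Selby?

Candidate routes:
Selby–Varne–Pirton–Eskin–Brook–Marden–Dunly: 5+7+5+7+1+6 = 31
Selby–Irby–Pirton–Tarn–Eskin–Brook–Marden–Dunly: 9+3+3+3+7+1+6 = 32
Selby–Varne–Kelso–Tarn–Eskin–Brook–Marden–Dunly: 5+2+3+3+7+1+6 = 27
Selby–Irby–Pirton–Eskin–Brook–Marden–Dunly: 9+3+5+7+1+6 = 31
Cheapest is Selby–Varne–Kelso–Tarn–Eskin–Brook–Marden–Dunly at 27 km.
So from Selby the first move is to Varne.

Varne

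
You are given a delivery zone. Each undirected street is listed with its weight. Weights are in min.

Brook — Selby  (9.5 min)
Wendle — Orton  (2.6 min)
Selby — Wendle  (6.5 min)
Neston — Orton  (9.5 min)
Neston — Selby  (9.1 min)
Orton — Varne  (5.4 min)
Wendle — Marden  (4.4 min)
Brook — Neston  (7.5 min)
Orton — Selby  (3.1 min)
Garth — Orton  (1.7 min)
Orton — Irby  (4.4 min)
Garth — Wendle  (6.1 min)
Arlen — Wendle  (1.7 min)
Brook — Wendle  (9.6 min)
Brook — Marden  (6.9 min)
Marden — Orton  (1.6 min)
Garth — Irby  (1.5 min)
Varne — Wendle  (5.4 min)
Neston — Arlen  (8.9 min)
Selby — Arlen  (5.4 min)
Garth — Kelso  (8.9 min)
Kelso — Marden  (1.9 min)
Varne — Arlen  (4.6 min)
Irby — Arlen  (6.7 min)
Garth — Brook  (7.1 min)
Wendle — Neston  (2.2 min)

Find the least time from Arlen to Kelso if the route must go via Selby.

Shortest Arlen→Selby: Arlen–Selby = 5.4
Best Selby to Kelso: Selby–Orton–Marden–Kelso costing 6.6
Total via Selby: 5.4 + 6.6 = 12 min.

12 min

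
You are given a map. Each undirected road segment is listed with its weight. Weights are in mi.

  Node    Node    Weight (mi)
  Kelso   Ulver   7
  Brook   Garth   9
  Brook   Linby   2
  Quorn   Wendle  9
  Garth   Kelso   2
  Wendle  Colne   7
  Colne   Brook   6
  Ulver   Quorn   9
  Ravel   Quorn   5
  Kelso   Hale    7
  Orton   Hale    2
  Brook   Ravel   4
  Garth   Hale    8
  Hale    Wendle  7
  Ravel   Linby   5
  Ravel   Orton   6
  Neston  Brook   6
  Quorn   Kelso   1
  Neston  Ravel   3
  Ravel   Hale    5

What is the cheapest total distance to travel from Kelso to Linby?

Candidate routes:
Kelso–Quorn–Ravel–Linby: 1+5+5 = 11
Kelso–Quorn–Ravel–Brook–Linby: 1+5+4+2 = 12
Kelso–Quorn–Ravel–Neston–Brook–Linby: 1+5+3+6+2 = 17
Kelso–Garth–Brook–Linby: 2+9+2 = 13
The minimum is 11 mi via Kelso–Quorn–Ravel–Linby.

11 mi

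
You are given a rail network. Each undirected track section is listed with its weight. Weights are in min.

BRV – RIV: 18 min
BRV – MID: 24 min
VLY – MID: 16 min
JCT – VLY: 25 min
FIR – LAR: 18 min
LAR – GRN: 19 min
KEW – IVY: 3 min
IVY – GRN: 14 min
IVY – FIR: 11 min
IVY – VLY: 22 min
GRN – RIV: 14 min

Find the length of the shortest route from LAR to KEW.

Compare a few routes:
LAR → FIR → IVY → KEW: 18+11+3 = 32
LAR → GRN → IVY → KEW: 19+14+3 = 36
Cheapest is LAR → FIR → IVY → KEW at 32 min.

32 min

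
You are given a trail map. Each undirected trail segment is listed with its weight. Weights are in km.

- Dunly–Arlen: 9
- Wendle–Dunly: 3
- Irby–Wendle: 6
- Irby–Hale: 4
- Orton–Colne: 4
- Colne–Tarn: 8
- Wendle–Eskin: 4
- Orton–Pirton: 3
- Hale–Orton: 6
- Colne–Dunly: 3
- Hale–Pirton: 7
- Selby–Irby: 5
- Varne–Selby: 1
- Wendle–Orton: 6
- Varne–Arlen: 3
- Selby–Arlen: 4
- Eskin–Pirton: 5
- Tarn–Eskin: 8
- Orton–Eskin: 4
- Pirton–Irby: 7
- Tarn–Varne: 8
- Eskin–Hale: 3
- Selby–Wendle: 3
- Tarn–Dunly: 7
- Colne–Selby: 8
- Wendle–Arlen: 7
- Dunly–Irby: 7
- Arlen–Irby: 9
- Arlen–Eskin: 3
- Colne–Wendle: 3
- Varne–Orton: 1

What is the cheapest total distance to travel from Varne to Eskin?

Compare a few routes:
Varne → Selby → Arlen → Eskin: 1+4+3 = 8
Varne → Orton → Eskin: 1+4 = 5
Varne → Arlen → Eskin: 3+3 = 6
Cheapest is Varne → Orton → Eskin at 5 km.

5 km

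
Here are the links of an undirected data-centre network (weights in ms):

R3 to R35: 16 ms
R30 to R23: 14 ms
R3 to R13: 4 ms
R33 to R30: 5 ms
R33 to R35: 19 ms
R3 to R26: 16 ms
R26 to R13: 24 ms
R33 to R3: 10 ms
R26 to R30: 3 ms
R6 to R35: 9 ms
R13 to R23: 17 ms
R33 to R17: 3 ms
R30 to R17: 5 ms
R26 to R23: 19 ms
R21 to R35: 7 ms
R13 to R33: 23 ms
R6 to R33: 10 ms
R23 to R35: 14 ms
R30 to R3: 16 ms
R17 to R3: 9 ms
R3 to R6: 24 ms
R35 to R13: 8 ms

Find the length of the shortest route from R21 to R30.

31 ms

Running Dijkstra from R21:
R21: 0
R35: 7  (via R21)
R13: 15  (via R35)
R6: 16  (via R35)
R3: 19  (via R13)
R23: 21  (via R35)
R33: 26  (via R35)
R17: 28  (via R3)
R30: 31  (via R33)
Shortest route: R21–R35–R33–R30 = 31 ms.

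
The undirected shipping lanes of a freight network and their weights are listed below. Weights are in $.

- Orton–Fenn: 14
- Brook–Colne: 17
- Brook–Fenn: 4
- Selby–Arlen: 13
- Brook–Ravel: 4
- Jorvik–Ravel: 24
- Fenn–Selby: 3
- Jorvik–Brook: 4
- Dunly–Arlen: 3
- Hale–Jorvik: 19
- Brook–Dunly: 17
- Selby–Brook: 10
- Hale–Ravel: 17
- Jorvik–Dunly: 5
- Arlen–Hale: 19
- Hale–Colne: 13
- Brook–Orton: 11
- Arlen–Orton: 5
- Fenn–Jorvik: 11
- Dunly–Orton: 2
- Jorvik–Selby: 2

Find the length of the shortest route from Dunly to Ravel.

Running Dijkstra from Dunly:
Dunly: 0
Orton: 2  (via Dunly)
Arlen: 3  (via Dunly)
Jorvik: 5  (via Dunly)
Selby: 7  (via Jorvik)
Brook: 9  (via Jorvik)
Fenn: 10  (via Selby)
Ravel: 13  (via Brook)
Shortest route: Dunly–Jorvik–Brook–Ravel = $13.

$13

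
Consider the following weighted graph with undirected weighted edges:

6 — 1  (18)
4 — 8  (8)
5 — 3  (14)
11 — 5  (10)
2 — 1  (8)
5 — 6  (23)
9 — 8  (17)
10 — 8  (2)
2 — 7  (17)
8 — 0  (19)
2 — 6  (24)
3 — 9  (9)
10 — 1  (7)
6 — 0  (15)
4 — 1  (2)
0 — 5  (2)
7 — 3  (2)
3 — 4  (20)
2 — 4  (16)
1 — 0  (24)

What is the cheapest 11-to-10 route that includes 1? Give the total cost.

43

Shortest 11→1: 11 → 5 → 0 → 1 = 36
Shortest 1→10: 1 → 10 = 7
Total via 1: 36 + 7 = 43.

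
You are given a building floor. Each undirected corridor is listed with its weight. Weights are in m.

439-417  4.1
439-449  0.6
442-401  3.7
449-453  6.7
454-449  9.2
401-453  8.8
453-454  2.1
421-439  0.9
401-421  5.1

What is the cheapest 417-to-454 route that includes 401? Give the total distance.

21 m

Shortest 417→401: 417–439–421–401 = 10.1
Shortest 401→454: 401–453–454 = 10.9
Total via 401: 10.1 + 10.9 = 21 m.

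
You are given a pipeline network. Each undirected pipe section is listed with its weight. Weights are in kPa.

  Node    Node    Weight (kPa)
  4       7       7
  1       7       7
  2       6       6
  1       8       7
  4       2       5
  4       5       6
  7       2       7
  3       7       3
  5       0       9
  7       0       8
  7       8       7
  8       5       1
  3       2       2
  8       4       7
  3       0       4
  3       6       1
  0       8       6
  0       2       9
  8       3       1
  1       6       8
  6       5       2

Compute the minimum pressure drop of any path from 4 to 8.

7 kPa

Settle nodes by increasing distance from 4:
4: 0
2: 5  (via 4)
5: 6  (via 4)
3: 7  (via 2)
7: 7  (via 4)
8: 7  (via 4)
Shortest route: 4–8 = 7 kPa.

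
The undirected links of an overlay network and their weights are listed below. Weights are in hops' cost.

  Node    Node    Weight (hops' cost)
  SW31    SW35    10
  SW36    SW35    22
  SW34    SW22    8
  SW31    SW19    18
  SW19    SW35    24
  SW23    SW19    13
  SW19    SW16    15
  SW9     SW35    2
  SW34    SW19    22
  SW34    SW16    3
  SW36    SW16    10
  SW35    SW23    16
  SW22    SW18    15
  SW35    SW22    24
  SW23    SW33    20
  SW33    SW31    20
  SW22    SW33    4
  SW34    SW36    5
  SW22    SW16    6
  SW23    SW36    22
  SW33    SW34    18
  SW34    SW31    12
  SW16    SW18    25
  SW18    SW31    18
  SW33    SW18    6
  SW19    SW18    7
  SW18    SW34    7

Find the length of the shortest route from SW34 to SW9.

24 hops' cost

Running Dijkstra from SW34:
SW34: 0
SW16: 3  (via SW34)
SW36: 5  (via SW34)
SW18: 7  (via SW34)
SW22: 8  (via SW34)
SW31: 12  (via SW34)
SW33: 12  (via SW22)
SW19: 14  (via SW18)
SW35: 22  (via SW31)
SW9: 24  (via SW35)
Shortest route: SW34 → SW31 → SW35 → SW9 = 24 hops' cost.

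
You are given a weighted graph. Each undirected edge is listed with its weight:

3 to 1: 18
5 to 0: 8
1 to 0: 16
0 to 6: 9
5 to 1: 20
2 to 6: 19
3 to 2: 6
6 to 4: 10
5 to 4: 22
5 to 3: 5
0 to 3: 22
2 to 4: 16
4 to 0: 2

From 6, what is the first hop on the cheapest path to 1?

0

Candidate routes:
6–0–1: 9+16 = 25
6–4–0–1: 10+2+16 = 28
6–0–5–1: 9+8+20 = 37
6–0–5–3–1: 9+8+5+18 = 40
Cheapest is 6–0–1 at 25.
So from 6 the first move is to 0.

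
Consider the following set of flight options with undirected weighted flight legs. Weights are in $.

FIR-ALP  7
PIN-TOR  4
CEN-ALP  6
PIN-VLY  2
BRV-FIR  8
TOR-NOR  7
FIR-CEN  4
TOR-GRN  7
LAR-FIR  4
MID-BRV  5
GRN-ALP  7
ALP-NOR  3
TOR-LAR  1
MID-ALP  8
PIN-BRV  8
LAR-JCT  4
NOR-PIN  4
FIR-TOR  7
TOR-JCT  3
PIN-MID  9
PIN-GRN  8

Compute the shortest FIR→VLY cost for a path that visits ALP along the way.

$16

Shortest FIR→ALP: FIR → ALP = 7
Best ALP to VLY: ALP → NOR → PIN → VLY costing 9
Total via ALP: 7 + 9 = $16.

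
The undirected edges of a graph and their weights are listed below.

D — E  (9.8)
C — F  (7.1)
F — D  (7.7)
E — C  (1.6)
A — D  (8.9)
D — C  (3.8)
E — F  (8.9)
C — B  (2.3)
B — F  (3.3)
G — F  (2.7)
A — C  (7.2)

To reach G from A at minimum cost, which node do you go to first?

Compare a few routes:
A → C → F → G: 7.2+7.1+2.7 = 17
A → C → B → F → G: 7.2+2.3+3.3+2.7 = 15.5
A → D → F → G: 8.9+7.7+2.7 = 19.3
The minimum is 15.5 via A → C → B → F → G.
So from A the first move is to C.

C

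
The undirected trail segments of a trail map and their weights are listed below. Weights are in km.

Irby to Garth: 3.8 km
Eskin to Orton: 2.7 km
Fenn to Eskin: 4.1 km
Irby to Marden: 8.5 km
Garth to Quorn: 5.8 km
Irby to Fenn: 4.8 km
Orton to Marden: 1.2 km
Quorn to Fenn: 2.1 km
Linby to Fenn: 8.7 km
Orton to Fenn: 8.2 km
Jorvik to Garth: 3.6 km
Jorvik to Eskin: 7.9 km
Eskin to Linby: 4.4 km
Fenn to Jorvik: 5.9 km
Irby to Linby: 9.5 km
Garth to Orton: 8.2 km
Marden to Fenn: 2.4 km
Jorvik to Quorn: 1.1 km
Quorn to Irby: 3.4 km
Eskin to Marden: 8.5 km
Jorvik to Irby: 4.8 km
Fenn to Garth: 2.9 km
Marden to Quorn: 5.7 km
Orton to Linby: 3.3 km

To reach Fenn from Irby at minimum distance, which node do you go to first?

Compare a few routes:
Irby → Fenn: 4.8 = 4.8
Irby → Quorn → Fenn: 3.4+2.1 = 5.5
Cheapest is Irby → Fenn at 4.8 km.
So from Irby the first move is to Fenn.

Fenn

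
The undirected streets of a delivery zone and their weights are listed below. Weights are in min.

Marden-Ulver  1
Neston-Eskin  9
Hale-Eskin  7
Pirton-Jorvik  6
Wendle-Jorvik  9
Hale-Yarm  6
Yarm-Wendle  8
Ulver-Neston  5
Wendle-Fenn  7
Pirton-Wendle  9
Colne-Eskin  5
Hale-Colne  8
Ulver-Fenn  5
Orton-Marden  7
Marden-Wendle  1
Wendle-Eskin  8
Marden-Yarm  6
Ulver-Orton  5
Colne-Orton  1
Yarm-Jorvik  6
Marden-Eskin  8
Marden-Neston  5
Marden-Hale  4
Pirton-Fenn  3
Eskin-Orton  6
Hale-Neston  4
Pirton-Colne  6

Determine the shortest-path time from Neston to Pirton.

Candidate routes:
Neston → Marden → Wendle → Pirton: 5+1+9 = 15
Neston → Marden → Ulver → Fenn → Pirton: 5+1+5+3 = 14
Neston → Marden → Wendle → Fenn → Pirton: 5+1+7+3 = 16
Neston → Ulver → Fenn → Pirton: 5+5+3 = 13
Cheapest is Neston → Ulver → Fenn → Pirton at 13 min.

13 min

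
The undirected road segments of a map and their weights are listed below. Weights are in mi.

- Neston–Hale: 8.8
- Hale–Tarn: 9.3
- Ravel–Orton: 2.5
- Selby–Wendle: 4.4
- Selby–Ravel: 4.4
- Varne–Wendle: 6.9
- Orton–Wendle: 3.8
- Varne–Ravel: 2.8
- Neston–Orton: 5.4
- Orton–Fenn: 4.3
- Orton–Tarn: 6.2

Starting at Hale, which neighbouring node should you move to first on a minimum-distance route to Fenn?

Neston

Candidate routes:
Hale → Neston → Orton → Fenn: 8.8+5.4+4.3 = 18.5
Hale → Tarn → Orton → Fenn: 9.3+6.2+4.3 = 19.8
Cheapest is Hale → Neston → Orton → Fenn at 18.5 mi.
So from Hale the first move is to Neston.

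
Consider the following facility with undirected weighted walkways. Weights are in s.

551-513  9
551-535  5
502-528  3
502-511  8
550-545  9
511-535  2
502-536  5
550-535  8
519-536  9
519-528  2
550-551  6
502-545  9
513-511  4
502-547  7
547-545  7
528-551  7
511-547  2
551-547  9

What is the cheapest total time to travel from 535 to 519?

Compare a few routes:
535 → 511 → 547 → 551 → 528 → 519: 2+2+9+7+2 = 22
535 → 551 → 528 → 519: 5+7+2 = 14
535 → 511 → 502 → 528 → 519: 2+8+3+2 = 15
535 → 511 → 547 → 502 → 528 → 519: 2+2+7+3+2 = 16
The minimum is 14 s via 535 → 551 → 528 → 519.

14 s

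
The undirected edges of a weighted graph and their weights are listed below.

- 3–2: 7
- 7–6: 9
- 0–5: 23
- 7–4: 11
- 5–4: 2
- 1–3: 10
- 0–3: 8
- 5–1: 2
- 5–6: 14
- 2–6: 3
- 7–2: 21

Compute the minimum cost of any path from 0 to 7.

Compare a few routes:
0–3–2–7: 8+7+21 = 36
0–3–1–5–4–7: 8+10+2+2+11 = 33
0–5–4–7: 23+2+11 = 36
0–3–2–6–7: 8+7+3+9 = 27
Cheapest is 0–3–2–6–7 at 27.

27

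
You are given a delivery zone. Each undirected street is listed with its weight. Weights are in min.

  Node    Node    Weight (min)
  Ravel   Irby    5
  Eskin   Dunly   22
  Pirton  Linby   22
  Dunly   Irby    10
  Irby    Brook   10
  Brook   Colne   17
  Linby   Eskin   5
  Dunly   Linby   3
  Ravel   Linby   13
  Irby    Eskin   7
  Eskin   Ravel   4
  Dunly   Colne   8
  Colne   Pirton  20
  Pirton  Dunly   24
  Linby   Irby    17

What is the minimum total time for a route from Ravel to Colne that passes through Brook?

32 min

Best Ravel to Brook: Ravel → Irby → Brook costing 15
Best Brook to Colne: Brook → Colne costing 17
Total via Brook: 15 + 17 = 32 min.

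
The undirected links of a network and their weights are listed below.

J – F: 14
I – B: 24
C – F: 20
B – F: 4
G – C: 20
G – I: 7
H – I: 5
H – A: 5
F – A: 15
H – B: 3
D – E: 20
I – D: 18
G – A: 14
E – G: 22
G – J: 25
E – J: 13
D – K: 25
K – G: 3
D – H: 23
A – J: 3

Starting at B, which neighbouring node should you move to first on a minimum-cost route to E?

H

Compare a few routes:
B–F–J–E: 4+14+13 = 31
B–H–A–J–E: 3+5+3+13 = 24
B–F–A–J–E: 4+15+3+13 = 35
The minimum is 24 via B–H–A–J–E.
So from B the first move is to H.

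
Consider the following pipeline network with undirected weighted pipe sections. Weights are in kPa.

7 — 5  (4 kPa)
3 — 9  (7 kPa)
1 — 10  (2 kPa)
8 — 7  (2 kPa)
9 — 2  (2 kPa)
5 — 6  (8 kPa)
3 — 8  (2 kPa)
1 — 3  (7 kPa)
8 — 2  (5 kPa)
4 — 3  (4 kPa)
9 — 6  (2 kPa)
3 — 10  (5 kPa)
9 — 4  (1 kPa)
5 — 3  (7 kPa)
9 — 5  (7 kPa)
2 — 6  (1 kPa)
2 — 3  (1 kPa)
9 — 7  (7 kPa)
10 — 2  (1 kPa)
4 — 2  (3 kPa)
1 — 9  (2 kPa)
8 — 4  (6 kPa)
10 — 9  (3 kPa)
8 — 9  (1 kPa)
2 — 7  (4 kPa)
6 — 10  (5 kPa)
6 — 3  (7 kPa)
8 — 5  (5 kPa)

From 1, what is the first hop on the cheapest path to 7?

9

Enumerating some paths:
1 - 10 - 2 - 7: 2+1+4 = 7
1 - 9 - 8 - 7: 2+1+2 = 5
1 - 9 - 2 - 7: 2+2+4 = 8
The minimum is 5 kPa via 1 - 9 - 8 - 7.
So from 1 the first move is to 9.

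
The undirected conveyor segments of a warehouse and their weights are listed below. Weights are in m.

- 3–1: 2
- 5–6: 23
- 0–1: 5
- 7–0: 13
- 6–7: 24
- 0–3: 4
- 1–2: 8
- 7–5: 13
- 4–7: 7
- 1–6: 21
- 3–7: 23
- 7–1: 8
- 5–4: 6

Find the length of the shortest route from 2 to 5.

Candidate routes:
2 - 1 - 0 - 7 - 4 - 5: 8+5+13+7+6 = 39
2 - 1 - 7 - 5: 8+8+13 = 29
2 - 1 - 0 - 7 - 5: 8+5+13+13 = 39
The minimum is 29 m via 2 - 1 - 7 - 5.

29 m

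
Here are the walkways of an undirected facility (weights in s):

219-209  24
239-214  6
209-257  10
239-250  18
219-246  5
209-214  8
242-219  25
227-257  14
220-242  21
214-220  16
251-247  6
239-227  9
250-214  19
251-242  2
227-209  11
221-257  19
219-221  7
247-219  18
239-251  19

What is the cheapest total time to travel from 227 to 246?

40 s

Enumerating some paths:
227–209–219–246: 11+24+5 = 40
227–239–214–209–219–246: 9+6+8+24+5 = 52
227–257–221–219–246: 14+19+7+5 = 45
227–209–257–221–219–246: 11+10+19+7+5 = 52
The minimum is 40 s via 227–209–219–246.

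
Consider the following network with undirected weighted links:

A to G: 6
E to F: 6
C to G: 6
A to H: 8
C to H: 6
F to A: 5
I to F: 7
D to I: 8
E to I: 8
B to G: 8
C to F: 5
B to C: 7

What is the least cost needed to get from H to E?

Settle nodes by increasing distance from H:
H: 0
C: 6  (via H)
A: 8  (via H)
F: 11  (via C)
G: 12  (via C)
B: 13  (via C)
E: 17  (via F)
Shortest route: H → C → F → E = 17.

17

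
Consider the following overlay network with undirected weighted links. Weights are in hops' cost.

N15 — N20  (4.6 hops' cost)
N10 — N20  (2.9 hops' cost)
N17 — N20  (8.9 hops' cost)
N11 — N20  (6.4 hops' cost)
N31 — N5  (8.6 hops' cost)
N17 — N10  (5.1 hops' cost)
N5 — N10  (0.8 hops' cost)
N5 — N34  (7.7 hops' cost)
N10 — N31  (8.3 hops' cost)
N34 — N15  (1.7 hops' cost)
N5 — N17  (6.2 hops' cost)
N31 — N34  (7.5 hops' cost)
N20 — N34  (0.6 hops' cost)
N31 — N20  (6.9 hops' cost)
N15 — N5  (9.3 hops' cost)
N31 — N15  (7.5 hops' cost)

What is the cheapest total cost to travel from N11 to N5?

Shortest distances from N11:
N11: 0
N20: 6.4  (via N11)
N34: 7  (via N20)
N15: 8.7  (via N34)
N10: 9.3  (via N20)
N5: 10.1  (via N10)
Shortest route: N11 → N20 → N10 → N5 = 10.1 hops' cost.

10.1 hops' cost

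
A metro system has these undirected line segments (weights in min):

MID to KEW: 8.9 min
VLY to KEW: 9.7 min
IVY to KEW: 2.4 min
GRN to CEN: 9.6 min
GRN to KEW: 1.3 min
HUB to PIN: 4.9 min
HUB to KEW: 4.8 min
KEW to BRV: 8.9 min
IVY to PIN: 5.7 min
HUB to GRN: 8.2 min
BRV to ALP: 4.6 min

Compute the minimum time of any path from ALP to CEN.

Candidate routes:
ALP - BRV - KEW - GRN - CEN: 4.6+8.9+1.3+9.6 = 24.4
ALP - BRV - KEW - HUB - GRN - CEN: 4.6+8.9+4.8+8.2+9.6 = 36.1
The minimum is 24.4 min via ALP - BRV - KEW - GRN - CEN.

24.4 min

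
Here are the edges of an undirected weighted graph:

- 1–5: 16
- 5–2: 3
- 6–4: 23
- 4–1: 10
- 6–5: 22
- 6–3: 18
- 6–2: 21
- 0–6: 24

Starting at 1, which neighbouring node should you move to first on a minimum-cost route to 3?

4

Enumerating some paths:
1 → 4 → 6 → 3: 10+23+18 = 51
1 → 5 → 6 → 3: 16+22+18 = 56
The minimum is 51 via 1 → 4 → 6 → 3.
So from 1 the first move is to 4.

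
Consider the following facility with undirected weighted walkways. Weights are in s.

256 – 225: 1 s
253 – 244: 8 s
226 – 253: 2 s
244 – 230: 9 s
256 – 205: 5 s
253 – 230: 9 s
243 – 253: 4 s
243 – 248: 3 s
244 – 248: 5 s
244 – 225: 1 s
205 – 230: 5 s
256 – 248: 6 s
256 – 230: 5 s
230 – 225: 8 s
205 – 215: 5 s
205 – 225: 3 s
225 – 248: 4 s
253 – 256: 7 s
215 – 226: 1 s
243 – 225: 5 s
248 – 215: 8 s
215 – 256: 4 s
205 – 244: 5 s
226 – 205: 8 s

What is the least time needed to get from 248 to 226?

9 s

Candidate routes:
248–256–215–226: 6+4+1 = 11
248–225–256–215–226: 4+1+4+1 = 10
248–243–253–226: 3+4+2 = 9
The minimum is 9 s via 248–243–253–226.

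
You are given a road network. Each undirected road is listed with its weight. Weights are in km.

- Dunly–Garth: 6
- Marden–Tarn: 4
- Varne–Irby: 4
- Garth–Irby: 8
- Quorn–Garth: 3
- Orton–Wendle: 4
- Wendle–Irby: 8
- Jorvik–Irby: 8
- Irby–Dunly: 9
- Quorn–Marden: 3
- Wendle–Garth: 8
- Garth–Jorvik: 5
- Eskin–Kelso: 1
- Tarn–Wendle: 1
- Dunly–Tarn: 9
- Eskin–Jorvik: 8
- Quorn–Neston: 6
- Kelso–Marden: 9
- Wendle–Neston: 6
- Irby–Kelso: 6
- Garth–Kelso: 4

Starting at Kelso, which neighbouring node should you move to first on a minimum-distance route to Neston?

Garth

Candidate routes:
Kelso → Marden → Quorn → Neston: 9+3+6 = 18
Kelso → Garth → Quorn → Neston: 4+3+6 = 13
Kelso → Garth → Wendle → Neston: 4+8+6 = 18
The minimum is 13 km via Kelso → Garth → Quorn → Neston.
So from Kelso the first move is to Garth.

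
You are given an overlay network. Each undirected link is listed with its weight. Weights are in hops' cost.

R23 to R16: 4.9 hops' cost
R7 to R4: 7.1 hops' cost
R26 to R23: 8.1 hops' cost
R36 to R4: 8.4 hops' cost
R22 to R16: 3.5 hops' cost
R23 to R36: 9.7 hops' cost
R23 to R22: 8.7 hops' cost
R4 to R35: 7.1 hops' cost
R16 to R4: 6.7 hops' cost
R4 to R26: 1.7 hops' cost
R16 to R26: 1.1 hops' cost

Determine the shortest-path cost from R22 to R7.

13.4 hops' cost

Running Dijkstra from R22:
R22: 0
R16: 3.5  (via R22)
R26: 4.6  (via R16)
R4: 6.3  (via R26)
R23: 8.4  (via R16)
R35: 13.4  (via R4)
R7: 13.4  (via R4)
Shortest route: R22–R16–R26–R4–R7 = 13.4 hops' cost.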